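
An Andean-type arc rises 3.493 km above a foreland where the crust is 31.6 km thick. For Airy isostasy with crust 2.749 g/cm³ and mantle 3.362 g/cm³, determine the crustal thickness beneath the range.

50.8 km

Root depth r = h ρ_c / (ρ_m − ρ_c) = 3.493 km × 2.749 / 0.613 = 15.66 km.
Total thickness = T + h + r = 31.6 km + 3.493 km + 15.66 km = 50.8 km.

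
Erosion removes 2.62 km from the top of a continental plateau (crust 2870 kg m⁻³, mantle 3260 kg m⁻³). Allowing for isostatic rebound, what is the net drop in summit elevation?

0.313 km

Rebound u = e ρ_c/ρ_m = 2.62 km × 2870/3260 = 2.307 km.
Net surface drop = e − u = 2.62 km − 2.307 km = e (ρ_m − ρ_c)/ρ_m = 0.313 km.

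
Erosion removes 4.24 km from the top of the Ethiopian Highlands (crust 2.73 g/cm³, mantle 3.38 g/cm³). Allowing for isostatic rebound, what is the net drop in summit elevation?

Rebound u = e ρ_c/ρ_m = 4.24 km × 2.73/3.38 = 3.425 km.
Net surface drop = e − u = 4.24 km − 3.425 km = e (ρ_m − ρ_c)/ρ_m = 0.815 km.

0.815 km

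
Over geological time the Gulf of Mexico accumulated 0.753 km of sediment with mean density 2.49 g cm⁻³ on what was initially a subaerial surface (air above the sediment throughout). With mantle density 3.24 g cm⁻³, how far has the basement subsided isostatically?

0.579 km

Subaerial load: s = t ρ_sed / ρ_m = 0.753 km × 2.49/3.24 = 0.579 km.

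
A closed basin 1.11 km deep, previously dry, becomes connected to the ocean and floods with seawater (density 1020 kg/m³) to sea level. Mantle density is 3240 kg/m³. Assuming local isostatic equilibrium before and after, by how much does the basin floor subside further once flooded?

After flooding the water column is d + s deep. Its weight must equal the weight of mantle displaced by the extra subsidence s: (d + s) ρ_w = s ρ_m.
s = d ρ_w / (ρ_m − ρ_w) = 1.11 km × 1020/(3240 − 1020) = 0.51 km.

0.51 km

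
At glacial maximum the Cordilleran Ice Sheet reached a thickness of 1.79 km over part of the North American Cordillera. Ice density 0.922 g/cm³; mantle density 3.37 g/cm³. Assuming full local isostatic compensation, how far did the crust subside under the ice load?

0.49 km

Equating mass per unit area of the two columns: the ice load ρ_ice t is balanced by mantle displaced below, ρ_m s.
s = t ρ_ice / ρ_m = 1.79 km × 0.922/3.37 = 0.49 km.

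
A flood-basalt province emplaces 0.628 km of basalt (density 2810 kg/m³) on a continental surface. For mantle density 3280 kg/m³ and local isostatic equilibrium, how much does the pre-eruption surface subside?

0.538 km

Subaerial loading: s = t ρ_load / ρ_m.
s = 0.628 km × 2810/3280 = 0.538 km.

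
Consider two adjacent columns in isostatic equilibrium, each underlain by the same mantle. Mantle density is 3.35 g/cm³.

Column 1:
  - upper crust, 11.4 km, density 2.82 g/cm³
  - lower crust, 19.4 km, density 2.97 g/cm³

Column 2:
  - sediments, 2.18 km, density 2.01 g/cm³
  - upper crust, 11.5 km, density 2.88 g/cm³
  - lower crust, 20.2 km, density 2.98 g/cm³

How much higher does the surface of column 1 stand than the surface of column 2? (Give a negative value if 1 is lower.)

−0.712 km

For any compensation level in the mantle, the mantle terms cancel and isostasy reduces to e = (Σt_1 − Σt_2) − (Σ(ρt)_1 − Σ(ρt)_2) / ρ_m.
Σt_1 = 30.8 km; Σt_2 = 33.88 km; Σ(ρt)_1 = 89.766; Σ(ρt)_2 = 97.6978 (in km·g/cm³).
e = (30.8 − 33.88) − (89.766 − 97.6978) / 3.35 = −0.712 km.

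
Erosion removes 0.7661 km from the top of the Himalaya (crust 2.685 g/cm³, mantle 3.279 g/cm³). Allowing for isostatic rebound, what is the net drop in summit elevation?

0.139 km

Rebound u = e ρ_c/ρ_m = 0.7661 km × 2.685/3.279 = 0.6273 km.
Net surface drop = e − u = 0.7661 km − 0.6273 km = e (ρ_m − ρ_c)/ρ_m = 0.139 km.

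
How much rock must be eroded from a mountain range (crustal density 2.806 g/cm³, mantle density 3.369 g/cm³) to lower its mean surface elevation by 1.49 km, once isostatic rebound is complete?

Net drop Δ = e − u = e − e ρ_c/ρ_m = e (ρ_m − ρ_c)/ρ_m.
e = Δ ρ_m/(ρ_m − ρ_c) = 1.49 km × 3.369/0.563 = 8.92 km.

8.92 km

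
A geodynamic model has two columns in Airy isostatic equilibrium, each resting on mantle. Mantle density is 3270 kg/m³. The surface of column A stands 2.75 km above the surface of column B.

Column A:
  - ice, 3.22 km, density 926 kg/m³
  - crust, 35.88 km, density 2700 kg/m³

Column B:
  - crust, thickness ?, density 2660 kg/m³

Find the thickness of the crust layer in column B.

31.2 km

Take the compensation level at the base of the deeper column (depth z_c below the surface of column A) and equate Σ ρ_i t_i down to z_c; mantle fills any gap and the z_c terms cancel.
Column A: 3.22×926 + 35.88×2700 + (z_c − 39.1)×3270
Column B: 2.75×0 + x×2660 + (z_c − 2.75 − 0 − x)×3270
The z_c×3270 term appears on both sides and cancels. Collect the known terms of each column as K = Σ(ρt)_known − 3270 × (depth of known layers): K_A = 99857.72 − 3270×39.1 = −27999.28; K_B = 0 − 3270×(2.75 + 0) = −8992.5.
Balance: K_A = K_B − x×(3270 − 2660), so x = (K_B − K_A)/(3270 − 2660) = 19006.8/610 = 31.2 km.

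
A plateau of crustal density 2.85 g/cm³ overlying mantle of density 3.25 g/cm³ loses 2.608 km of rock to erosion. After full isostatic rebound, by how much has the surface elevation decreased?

0.321 km

Rebound u = e ρ_c/ρ_m = 2.608 km × 2.85/3.25 = 2.287 km.
Net surface drop = e − u = 2.608 km − 2.287 km = e (ρ_m − ρ_c)/ρ_m = 0.321 km.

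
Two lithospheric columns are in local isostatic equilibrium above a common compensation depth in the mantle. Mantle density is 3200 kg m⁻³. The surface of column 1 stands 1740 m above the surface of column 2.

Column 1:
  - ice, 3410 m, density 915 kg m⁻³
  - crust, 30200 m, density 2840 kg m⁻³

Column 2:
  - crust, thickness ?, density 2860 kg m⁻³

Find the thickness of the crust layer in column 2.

Take the compensation level at the base of the deeper column (depth z_c below the surface of column 1) and equate Σ ρ_i t_i down to z_c; mantle fills any gap and the z_c terms cancel.
Column 1: 3410×915 + 30200×2840 + (z_c − 33610)×3200
Column 2: 1740×0 + x×2860 + (z_c − 1740 − 0 − x)×3200
The z_c×3200 term appears on both sides and cancels. Collect the known terms of each column as K = Σ(ρt)_known − 3200 × (depth of known layers): K_1 = 88888150 − 3200×33610 = −18663850; K_2 = 0 − 3200×(1740 + 0) = −5568000.
Balance: K_1 = K_2 − x×(3200 − 2860), so x = (K_2 − K_1)/(3200 − 2860) = 13095800/340 = 38500 m.

38500 m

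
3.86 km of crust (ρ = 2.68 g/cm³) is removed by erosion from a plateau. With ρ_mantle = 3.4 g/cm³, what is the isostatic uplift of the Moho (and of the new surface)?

3.04 km

Unloading: uplift u = e ρ_c/ρ_m = 3.86 km × 2.68/3.4 = 3.04 km.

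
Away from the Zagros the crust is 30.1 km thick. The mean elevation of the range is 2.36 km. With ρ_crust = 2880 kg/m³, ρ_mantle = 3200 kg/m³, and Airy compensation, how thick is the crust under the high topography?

53.7 km

Root depth r = h ρ_c / (ρ_m − ρ_c) = 2.36 km × 2880 / 320 = 21.24 km.
Total thickness = T + h + r = 30.1 km + 2.36 km + 21.24 km = 53.7 km.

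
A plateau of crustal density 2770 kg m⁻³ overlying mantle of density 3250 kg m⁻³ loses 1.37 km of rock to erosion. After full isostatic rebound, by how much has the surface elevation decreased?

0.202 km

Rebound u = e ρ_c/ρ_m = 1.37 km × 2770/3250 = 1.168 km.
Net surface drop = e − u = 1.37 km − 1.168 km = e (ρ_m − ρ_c)/ρ_m = 0.202 km.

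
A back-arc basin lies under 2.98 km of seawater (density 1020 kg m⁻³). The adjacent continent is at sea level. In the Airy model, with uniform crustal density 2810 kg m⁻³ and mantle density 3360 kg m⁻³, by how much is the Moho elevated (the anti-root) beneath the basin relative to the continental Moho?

Equating mass per unit area of the two columns: replacing crust with seawater at the top is compensated by replacing crust with mantle at the base: d (ρ_c − ρ_w) = a (ρ_m − ρ_c).
a = d (ρ_c − ρ_w)/(ρ_m − ρ_c) = 2.98 km × 1790/550 = 9.7 km.

9.7 km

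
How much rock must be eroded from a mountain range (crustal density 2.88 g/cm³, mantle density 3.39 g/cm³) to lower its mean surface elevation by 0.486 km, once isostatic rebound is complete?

Net drop Δ = e − u = e − e ρ_c/ρ_m = e (ρ_m − ρ_c)/ρ_m.
e = Δ ρ_m/(ρ_m − ρ_c) = 0.486 km × 3.39/0.51 = 3.23 km.

3.23 km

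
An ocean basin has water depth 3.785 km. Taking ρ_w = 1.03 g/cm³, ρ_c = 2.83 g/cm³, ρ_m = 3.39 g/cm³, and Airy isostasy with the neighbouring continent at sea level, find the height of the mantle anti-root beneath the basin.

By Archimedes' principle applied to the lithosphere: replacing crust with seawater at the top is compensated by replacing crust with mantle at the base: d (ρ_c − ρ_w) = a (ρ_m − ρ_c).
a = d (ρ_c − ρ_w)/(ρ_m − ρ_c) = 3.785 km × 1.8/0.56 = 12.2 km.

12.2 km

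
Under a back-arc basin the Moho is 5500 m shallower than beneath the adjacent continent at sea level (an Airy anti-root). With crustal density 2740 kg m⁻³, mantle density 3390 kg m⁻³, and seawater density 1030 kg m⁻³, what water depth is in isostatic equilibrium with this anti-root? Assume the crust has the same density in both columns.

2090 m

Replacing a thickness d of crust by seawater at the top must be balanced by replacing crust with mantle at the base: d (ρ_c − ρ_w) = a (ρ_m − ρ_c).
d = a (ρ_m − ρ_c)/(ρ_c − ρ_w) = 5500 m × 650/1710 = 2090 m.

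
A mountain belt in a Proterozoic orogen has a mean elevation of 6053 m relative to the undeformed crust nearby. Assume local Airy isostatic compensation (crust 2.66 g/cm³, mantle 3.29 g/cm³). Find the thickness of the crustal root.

25600 m

For local isostatic compensation: the weight of the topography is balanced by the buoyancy of the root, ρ_c h = (ρ_m − ρ_c) r.
r = h · ρ_c / (ρ_m − ρ_c) = 6053 m × 2.66 / (3.29 − 2.66) = 25600 m.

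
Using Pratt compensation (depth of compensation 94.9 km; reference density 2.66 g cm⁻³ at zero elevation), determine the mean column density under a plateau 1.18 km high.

2.63 g cm⁻³

Pratt balance: ρ_ref D = ρ (D + h).
ρ = ρ_ref D/(D + h) = 2.66 × 94.9 km/(94.9 km + 1.18 km) = 2.63 g cm⁻³.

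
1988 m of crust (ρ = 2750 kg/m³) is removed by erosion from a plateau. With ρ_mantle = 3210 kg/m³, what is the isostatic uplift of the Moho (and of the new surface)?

Unloading: uplift u = e ρ_c/ρ_m = 1988 m × 2750/3210 = 1700 m.

1700 m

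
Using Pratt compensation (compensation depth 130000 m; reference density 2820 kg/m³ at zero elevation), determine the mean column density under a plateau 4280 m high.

2730 kg/m³

Pratt balance: ρ_ref D = ρ (D + h).
ρ = ρ_ref D/(D + h) = 2820 × 130000 m/(130000 m + 4280 m) = 2730 kg/m³.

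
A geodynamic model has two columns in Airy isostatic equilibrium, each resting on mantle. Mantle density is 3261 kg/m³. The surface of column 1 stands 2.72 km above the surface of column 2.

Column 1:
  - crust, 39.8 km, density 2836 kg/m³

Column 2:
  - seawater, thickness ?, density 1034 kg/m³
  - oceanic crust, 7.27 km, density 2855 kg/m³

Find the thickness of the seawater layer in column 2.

Take the compensation level at the base of the deeper column (depth z_c below the surface of column 1) and equate Σ ρ_i t_i down to z_c; mantle fills any gap and the z_c terms cancel.
Column 1: 39.8×2836 + (z_c − 39.8)×3261
Column 2: 2.72×0 + x×1034 + 7.27×2855 + (z_c − 2.72 − 7.27 − x)×3261
The z_c×3261 term appears on both sides and cancels. Collect the known terms of each column as K = Σ(ρt)_known − 3261 × (depth of known layers): K_1 = 112872.8 − 3261×39.8 = −16915; K_2 = 20755.85 − 3261×(2.72 + 7.27) = −11821.54.
Balance: K_1 = K_2 − x×(3261 − 1034), so x = (K_2 − K_1)/(3261 − 1034) = 5093.46/2227 = 2.29 km.

2.29 km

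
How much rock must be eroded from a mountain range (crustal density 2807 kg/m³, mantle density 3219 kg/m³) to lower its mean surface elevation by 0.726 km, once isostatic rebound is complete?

Net drop Δ = e − u = e − e ρ_c/ρ_m = e (ρ_m − ρ_c)/ρ_m.
e = Δ ρ_m/(ρ_m − ρ_c) = 0.726 km × 3219/412 = 5.67 km.

5.67 km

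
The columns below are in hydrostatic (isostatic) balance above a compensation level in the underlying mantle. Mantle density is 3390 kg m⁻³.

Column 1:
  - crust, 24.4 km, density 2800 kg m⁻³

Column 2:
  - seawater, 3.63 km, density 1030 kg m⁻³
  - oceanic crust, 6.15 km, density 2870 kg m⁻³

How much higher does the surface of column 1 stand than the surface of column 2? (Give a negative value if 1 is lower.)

For any compensation level in the mantle, the mantle terms cancel and isostasy reduces to e = (Σt_1 − Σt_2) − (Σ(ρt)_1 − Σ(ρt)_2) / ρ_m.
Σt_1 = 24.4 km; Σt_2 = 9.78 km; Σ(ρt)_1 = 68320; Σ(ρt)_2 = 21389.4 (in km·kg m⁻³).
e = (24.4 − 9.78) − (68320 − 21389.4) / 3390 = 0.776 km.

0.776 km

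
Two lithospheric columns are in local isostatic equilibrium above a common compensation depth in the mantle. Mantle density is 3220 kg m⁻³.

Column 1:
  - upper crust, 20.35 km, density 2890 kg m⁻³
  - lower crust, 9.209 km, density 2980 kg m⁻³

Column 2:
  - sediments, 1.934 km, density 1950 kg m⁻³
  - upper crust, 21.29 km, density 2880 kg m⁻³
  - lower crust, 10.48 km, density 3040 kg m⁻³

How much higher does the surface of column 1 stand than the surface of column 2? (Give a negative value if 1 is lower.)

−0.825 km

For any compensation level in the mantle, the mantle terms cancel and isostasy reduces to e = (Σt_1 − Σt_2) − (Σ(ρt)_1 − Σ(ρt)_2) / ρ_m.
Σt_1 = 29.559 km; Σt_2 = 33.704 km; Σ(ρt)_1 = 86254.32; Σ(ρt)_2 = 96945.7 (in km·kg m⁻³).
e = (29.559 − 33.704) − (86254.32 − 96945.7) / 3220 = −0.825 km.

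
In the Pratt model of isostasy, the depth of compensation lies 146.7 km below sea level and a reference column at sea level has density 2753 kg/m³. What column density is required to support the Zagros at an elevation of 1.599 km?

Pratt balance: ρ_ref D = ρ (D + h).
ρ = ρ_ref D/(D + h) = 2753 × 146.7 km/(146.7 km + 1.599 km) = 2720 kg/m³.

2720 kg/m³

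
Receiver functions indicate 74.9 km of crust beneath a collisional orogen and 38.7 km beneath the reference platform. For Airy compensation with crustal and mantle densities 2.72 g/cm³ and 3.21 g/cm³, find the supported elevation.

Excess crust Δ = 74.9 km − 38.7 km = 36.2 km, split between elevation h and root r with h + r = Δ.
Airy balance ρ_c h = (ρ_m − ρ_c) r gives r = h ρ_c/(ρ_m − ρ_c), so h (1 + ρ_c/(ρ_m − ρ_c)) = Δ, i.e. h = Δ (ρ_m − ρ_c)/ρ_m.
h = 36.2 km × 0.49/3.21 = 5.53 km.

5.53 km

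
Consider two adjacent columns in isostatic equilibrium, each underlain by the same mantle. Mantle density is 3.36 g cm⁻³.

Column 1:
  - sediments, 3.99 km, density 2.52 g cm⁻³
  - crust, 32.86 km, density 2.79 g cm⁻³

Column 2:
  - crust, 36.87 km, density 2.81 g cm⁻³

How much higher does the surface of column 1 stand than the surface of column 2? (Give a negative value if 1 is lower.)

For any compensation level in the mantle, the mantle terms cancel and isostasy reduces to e = (Σt_1 − Σt_2) − (Σ(ρt)_1 − Σ(ρt)_2) / ρ_m.
Σt_1 = 36.85 km; Σt_2 = 36.87 km; Σ(ρt)_1 = 101.7342; Σ(ρt)_2 = 103.6047 (in km·g cm⁻³).
e = (36.85 − 36.87) − (101.7342 − 103.6047) / 3.36 = 0.537 km.

0.537 km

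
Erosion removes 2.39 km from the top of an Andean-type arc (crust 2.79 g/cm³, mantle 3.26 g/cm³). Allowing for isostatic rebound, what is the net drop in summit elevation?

Rebound u = e ρ_c/ρ_m = 2.39 km × 2.79/3.26 = 2.045 km.
Net surface drop = e − u = 2.39 km − 2.045 km = e (ρ_m − ρ_c)/ρ_m = 0.345 km.

0.345 km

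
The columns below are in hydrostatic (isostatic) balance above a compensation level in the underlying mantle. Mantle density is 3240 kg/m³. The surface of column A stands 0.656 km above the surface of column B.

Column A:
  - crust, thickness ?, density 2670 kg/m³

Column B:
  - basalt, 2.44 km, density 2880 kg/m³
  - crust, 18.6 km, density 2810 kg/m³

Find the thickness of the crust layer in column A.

19.3 km

Take the compensation level at the base of the deeper column (depth z_c below the surface of column A) and equate Σ ρ_i t_i down to z_c; mantle fills any gap and the z_c terms cancel.
Column A: x×2670 + (z_c − 0 − x)×3240
Column B: 0.656×0 + 2.44×2880 + 18.6×2810 + (z_c − 0.656 − 21.04)×3240
The z_c×3240 term appears on both sides and cancels. Collect the known terms of each column as K = Σ(ρt)_known − 3240 × (depth of known layers): K_A = 0 − 3240×0 = 0; K_B = 59293.2 − 3240×(0.656 + 21.04) = −11001.84.
Balance: K_A − x×(3240 − 2670) = K_B, so x = (K_A − K_B)/(3240 − 2670) = 11001.8/570 = 19.3 km.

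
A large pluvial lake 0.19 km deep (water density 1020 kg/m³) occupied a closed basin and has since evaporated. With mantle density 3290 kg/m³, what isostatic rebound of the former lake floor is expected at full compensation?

u = d ρ_w/ρ_m = 0.19 km × 1020/3290 = 0.0589 km.

0.0589 km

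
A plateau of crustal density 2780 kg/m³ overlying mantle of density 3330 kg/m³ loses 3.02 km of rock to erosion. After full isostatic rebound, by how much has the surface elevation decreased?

0.499 km

Rebound u = e ρ_c/ρ_m = 3.02 km × 2780/3330 = 2.521 km.
Net surface drop = e − u = 3.02 km − 2.521 km = e (ρ_m − ρ_c)/ρ_m = 0.499 km.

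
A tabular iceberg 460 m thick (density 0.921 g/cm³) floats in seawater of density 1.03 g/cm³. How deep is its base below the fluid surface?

411 m

Draft d = t ρ_obj/ρ_fluid = 460 m × 0.921/1.03 = 411 m.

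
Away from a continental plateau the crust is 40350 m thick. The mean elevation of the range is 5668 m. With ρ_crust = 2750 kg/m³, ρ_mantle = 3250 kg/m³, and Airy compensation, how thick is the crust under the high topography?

77200 m

Root depth r = h ρ_c / (ρ_m − ρ_c) = 5668 m × 2750 / 500 = 31170 m.
Total thickness = T + h + r = 40350 m + 5668 m + 31170 m = 77200 m.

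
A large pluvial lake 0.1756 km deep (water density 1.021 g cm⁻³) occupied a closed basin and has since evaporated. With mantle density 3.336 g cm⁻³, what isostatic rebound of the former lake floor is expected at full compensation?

u = d ρ_w/ρ_m = 0.1756 km × 1.021/3.336 = 0.0537 km.

0.0537 km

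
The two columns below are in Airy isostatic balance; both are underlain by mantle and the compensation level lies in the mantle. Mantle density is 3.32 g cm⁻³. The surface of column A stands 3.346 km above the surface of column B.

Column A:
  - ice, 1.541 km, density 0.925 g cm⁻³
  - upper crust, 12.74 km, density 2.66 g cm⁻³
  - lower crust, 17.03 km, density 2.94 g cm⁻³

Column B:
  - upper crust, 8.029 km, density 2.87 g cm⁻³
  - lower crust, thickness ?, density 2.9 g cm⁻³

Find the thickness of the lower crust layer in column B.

Take the compensation level at the base of the deeper column (depth z_c below the surface of column A) and equate Σ ρ_i t_i down to z_c; mantle fills any gap and the z_c terms cancel.
Column A: 1.541×0.925 + 12.74×2.66 + 17.03×2.94 + (z_c − 31.311)×3.32
Column B: 3.346×0 + 8.029×2.87 + x×2.9 + (z_c − 3.346 − 8.029 − x)×3.32
The z_c×3.32 term appears on both sides and cancels. Collect the known terms of each column as K = Σ(ρt)_known − 3.32 × (depth of known layers): K_A = 85.382025 − 3.32×31.311 = −18.570495; K_B = 23.04323 − 3.32×(3.346 + 8.029) = −14.72177.
Balance: K_A = K_B − x×(3.32 − 2.9), so x = (K_B − K_A)/(3.32 − 2.9) = 3.84872/0.42 = 9.16 km.

9.16 km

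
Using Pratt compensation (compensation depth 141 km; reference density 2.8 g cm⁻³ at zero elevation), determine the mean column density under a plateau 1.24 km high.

2.78 g cm⁻³

Pratt balance: ρ_ref D = ρ (D + h).
ρ = ρ_ref D/(D + h) = 2.8 × 141 km/(141 km + 1.24 km) = 2.78 g cm⁻³.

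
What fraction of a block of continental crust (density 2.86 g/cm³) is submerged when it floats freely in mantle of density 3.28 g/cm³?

87.2%

Submerged fraction = ρ_obj/ρ_fluid = 2.86/3.28 = 87.2%.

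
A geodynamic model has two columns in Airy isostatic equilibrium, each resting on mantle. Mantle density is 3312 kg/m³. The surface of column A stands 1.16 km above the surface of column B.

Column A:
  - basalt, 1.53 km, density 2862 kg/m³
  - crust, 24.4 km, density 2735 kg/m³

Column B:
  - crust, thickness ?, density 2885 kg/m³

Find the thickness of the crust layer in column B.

Take the compensation level at the base of the deeper column (depth z_c below the surface of column A) and equate Σ ρ_i t_i down to z_c; mantle fills any gap and the z_c terms cancel.
Column A: 1.53×2862 + 24.4×2735 + (z_c − 25.93)×3312
Column B: 1.16×0 + x×2885 + (z_c − 1.16 − 0 − x)×3312
The z_c×3312 term appears on both sides and cancels. Collect the known terms of each column as K = Σ(ρt)_known − 3312 × (depth of known layers): K_A = 71112.86 − 3312×25.93 = −14767.3; K_B = 0 − 3312×(1.16 + 0) = −3841.92.
Balance: K_A = K_B − x×(3312 − 2885), so x = (K_B − K_A)/(3312 − 2885) = 10925.4/427 = 25.6 km.

25.6 km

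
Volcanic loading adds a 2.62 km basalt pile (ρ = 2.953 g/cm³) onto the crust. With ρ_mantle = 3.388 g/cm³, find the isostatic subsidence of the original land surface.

Subaerial loading: s = t ρ_load / ρ_m.
s = 2.62 km × 2.953/3.388 = 2.28 km.

2.28 km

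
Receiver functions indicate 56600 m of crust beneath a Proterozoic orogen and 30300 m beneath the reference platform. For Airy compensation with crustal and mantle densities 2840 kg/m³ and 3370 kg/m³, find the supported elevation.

4140 m

Excess crust Δ = 56600 m − 30300 m = 26300 m, split between elevation h and root r with h + r = Δ.
Airy balance ρ_c h = (ρ_m − ρ_c) r gives r = h ρ_c/(ρ_m − ρ_c), so h (1 + ρ_c/(ρ_m − ρ_c)) = Δ, i.e. h = Δ (ρ_m − ρ_c)/ρ_m.
h = 26300 m × 530/3370 = 4140 m.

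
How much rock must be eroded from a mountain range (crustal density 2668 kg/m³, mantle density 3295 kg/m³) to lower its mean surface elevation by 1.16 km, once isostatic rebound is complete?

6.1 km

Net drop Δ = e − u = e − e ρ_c/ρ_m = e (ρ_m − ρ_c)/ρ_m.
e = Δ ρ_m/(ρ_m − ρ_c) = 1.16 km × 3295/627 = 6.1 km.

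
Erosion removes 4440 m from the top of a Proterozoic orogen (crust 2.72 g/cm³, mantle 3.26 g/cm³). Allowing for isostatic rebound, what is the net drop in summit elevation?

735 m

Rebound u = e ρ_c/ρ_m = 4440 m × 2.72/3.26 = 3705 m.
Net surface drop = e − u = 4440 m − 3705 m = e (ρ_m − ρ_c)/ρ_m = 735 m.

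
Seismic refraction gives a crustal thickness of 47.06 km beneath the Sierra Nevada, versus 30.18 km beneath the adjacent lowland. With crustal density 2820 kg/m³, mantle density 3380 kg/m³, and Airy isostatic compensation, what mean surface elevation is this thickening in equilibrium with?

Excess crust Δ = 47.06 km − 30.18 km = 16.88 km, split between elevation h and root r with h + r = Δ.
Airy balance ρ_c h = (ρ_m − ρ_c) r gives r = h ρ_c/(ρ_m − ρ_c), so h (1 + ρ_c/(ρ_m − ρ_c)) = Δ, i.e. h = Δ (ρ_m − ρ_c)/ρ_m.
h = 16.88 km × 560/3380 = 2.8 km.

2.8 km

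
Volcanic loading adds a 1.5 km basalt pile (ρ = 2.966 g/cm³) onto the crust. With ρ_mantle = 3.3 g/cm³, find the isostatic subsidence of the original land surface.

1.35 km

Subaerial loading: s = t ρ_load / ρ_m.
s = 1.5 km × 2.966/3.3 = 1.35 km.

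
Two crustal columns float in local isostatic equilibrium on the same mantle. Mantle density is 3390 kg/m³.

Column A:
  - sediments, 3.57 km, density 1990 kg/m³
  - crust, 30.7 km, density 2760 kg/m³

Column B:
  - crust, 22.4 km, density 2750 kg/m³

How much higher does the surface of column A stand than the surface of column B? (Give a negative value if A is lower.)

For any compensation level in the mantle, the mantle terms cancel and isostasy reduces to e = (Σt_A − Σt_B) − (Σ(ρt)_A − Σ(ρt)_B) / ρ_m.
Σt_A = 34.27 km; Σt_B = 22.4 km; Σ(ρt)_A = 91836.3; Σ(ρt)_B = 61600 (in km·kg/m³).
e = (34.27 − 22.4) − (91836.3 − 61600) / 3390 = 2.95 km.

2.95 km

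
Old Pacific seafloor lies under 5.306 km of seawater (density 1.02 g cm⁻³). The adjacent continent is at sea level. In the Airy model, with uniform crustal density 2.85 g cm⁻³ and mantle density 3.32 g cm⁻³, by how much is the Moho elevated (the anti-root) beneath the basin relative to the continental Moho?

20.7 km

Equating mass per unit area of the two columns: replacing crust with seawater at the top is compensated by replacing crust with mantle at the base: d (ρ_c − ρ_w) = a (ρ_m − ρ_c).
a = d (ρ_c − ρ_w)/(ρ_m − ρ_c) = 5.306 km × 1.83/0.47 = 20.7 km.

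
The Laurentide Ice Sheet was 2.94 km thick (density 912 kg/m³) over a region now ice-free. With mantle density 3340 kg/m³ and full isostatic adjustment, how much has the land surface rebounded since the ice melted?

Removing the load lets mantle flow back in; uplift u satisfies ρ_ice t = ρ_m u.
u = t ρ_ice/ρ_m = 2.94 km × 912/3340 = 0.803 km.

0.803 km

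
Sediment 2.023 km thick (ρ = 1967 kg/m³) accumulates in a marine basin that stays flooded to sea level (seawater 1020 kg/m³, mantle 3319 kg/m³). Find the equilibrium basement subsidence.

Submarine loading: the sediment displaces seawater, and the subsidence is in turn flooded, so s (ρ_m − ρ_w) = t (ρ_sed − ρ_w).
s = 2.023 km × (1967 − 1020) / (3319 − 1020) = 0.833 km.

0.833 km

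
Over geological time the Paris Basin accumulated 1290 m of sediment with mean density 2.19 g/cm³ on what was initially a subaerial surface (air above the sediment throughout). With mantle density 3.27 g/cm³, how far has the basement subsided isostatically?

864 m

Subaerial load: s = t ρ_sed / ρ_m = 1290 m × 2.19/3.27 = 864 m.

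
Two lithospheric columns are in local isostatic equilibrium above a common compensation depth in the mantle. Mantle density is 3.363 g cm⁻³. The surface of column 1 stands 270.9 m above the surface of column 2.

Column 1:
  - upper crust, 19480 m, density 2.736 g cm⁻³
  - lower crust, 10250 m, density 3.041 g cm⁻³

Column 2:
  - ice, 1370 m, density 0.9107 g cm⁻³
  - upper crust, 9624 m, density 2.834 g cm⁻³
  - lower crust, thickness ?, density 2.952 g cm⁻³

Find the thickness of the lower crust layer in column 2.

Take the compensation level at the base of the deeper column (depth z_c below the surface of column 1) and equate Σ ρ_i t_i down to z_c; mantle fills any gap and the z_c terms cancel.
Column 1: 19480×2.736 + 10250×3.041 + (z_c − 29730)×3.363
Column 2: 270.9×0 + 1370×0.9107 + 9624×2.834 + x×2.952 + (z_c − 270.9 − 10994 − x)×3.363
The z_c×3.363 term appears on both sides and cancels. Collect the known terms of each column as K = Σ(ρt)_known − 3.363 × (depth of known layers): K_1 = 84467.53 − 3.363×29730 = −15514.46; K_2 = 28522.075 − 3.363×(270.9 + 10994) = −9361.7837.
Balance: K_1 = K_2 − x×(3.363 − 2.952), so x = (K_2 − K_1)/(3.363 − 2.952) = 6152.68/0.411 = 15000 m.

15000 m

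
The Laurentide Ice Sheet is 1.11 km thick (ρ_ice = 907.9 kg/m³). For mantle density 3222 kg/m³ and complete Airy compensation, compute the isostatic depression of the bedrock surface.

0.313 km

Isostatic balance requires: the ice load ρ_ice t is balanced by mantle displaced below, ρ_m s.
s = t ρ_ice / ρ_m = 1.11 km × 907.9/3222 = 0.313 km.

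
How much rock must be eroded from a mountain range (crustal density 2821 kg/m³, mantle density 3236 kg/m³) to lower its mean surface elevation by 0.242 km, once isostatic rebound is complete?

1.89 km

Net drop Δ = e − u = e − e ρ_c/ρ_m = e (ρ_m − ρ_c)/ρ_m.
e = Δ ρ_m/(ρ_m − ρ_c) = 0.242 km × 3236/415 = 1.89 km.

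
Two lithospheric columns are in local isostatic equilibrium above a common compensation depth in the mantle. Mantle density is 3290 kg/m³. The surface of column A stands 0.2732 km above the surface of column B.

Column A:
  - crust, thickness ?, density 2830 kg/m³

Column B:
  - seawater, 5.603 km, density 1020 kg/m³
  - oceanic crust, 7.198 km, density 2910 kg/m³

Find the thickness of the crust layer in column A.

35.5 km

Take the compensation level at the base of the deeper column (depth z_c below the surface of column A) and equate Σ ρ_i t_i down to z_c; mantle fills any gap and the z_c terms cancel.
Column A: x×2830 + (z_c − 0 − x)×3290
Column B: 0.2732×0 + 5.603×1020 + 7.198×2910 + (z_c − 0.2732 − 12.801)×3290
The z_c×3290 term appears on both sides and cancels. Collect the known terms of each column as K = Σ(ρt)_known − 3290 × (depth of known layers): K_A = 0 − 3290×0 = 0; K_B = 26661.24 − 3290×(0.2732 + 12.801) = −16352.878.
Balance: K_A − x×(3290 − 2830) = K_B, so x = (K_A − K_B)/(3290 − 2830) = 16352.9/460 = 35.5 km.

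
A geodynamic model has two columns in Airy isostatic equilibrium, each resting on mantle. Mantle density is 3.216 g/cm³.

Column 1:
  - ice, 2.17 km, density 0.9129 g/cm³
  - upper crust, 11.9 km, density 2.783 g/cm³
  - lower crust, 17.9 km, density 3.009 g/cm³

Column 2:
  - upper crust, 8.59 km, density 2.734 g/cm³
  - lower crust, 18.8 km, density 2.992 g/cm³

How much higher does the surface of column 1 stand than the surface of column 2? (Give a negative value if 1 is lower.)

For any compensation level in the mantle, the mantle terms cancel and isostasy reduces to e = (Σt_1 − Σt_2) − (Σ(ρt)_1 − Σ(ρt)_2) / ρ_m.
Σt_1 = 31.97 km; Σt_2 = 27.39 km; Σ(ρt)_1 = 88.959793; Σ(ρt)_2 = 79.73466 (in km·g/cm³).
e = (31.97 − 27.39) − (88.959793 − 79.73466) / 3.216 = 1.71 km.

1.71 km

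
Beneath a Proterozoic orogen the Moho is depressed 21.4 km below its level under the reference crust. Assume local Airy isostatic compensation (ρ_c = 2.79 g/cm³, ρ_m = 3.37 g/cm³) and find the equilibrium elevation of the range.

Equating mass per unit area of the two columns: ρ_c h = (ρ_m − ρ_c) r.
h = r (ρ_m − ρ_c) / ρ_c = 21.4 km × (3.37 − 2.79) / 2.79 = 4.45 km.

4.45 km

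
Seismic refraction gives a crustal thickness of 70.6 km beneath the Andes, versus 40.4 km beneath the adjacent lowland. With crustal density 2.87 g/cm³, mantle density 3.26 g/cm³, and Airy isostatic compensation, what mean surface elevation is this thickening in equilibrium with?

3.61 km

Excess crust Δ = 70.6 km − 40.4 km = 30.2 km, split between elevation h and root r with h + r = Δ.
Airy balance ρ_c h = (ρ_m − ρ_c) r gives r = h ρ_c/(ρ_m − ρ_c), so h (1 + ρ_c/(ρ_m − ρ_c)) = Δ, i.e. h = Δ (ρ_m − ρ_c)/ρ_m.
h = 30.2 km × 0.39/3.26 = 3.61 km.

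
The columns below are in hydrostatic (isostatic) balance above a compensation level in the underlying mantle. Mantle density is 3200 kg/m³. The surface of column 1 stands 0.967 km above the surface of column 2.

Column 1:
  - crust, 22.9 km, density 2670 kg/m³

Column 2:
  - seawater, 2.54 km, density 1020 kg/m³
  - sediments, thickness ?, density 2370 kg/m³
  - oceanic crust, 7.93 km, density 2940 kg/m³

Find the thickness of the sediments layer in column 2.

Take the compensation level at the base of the deeper column (depth z_c below the surface of column 1) and equate Σ ρ_i t_i down to z_c; mantle fills any gap and the z_c terms cancel.
Column 1: 22.9×2670 + (z_c − 22.9)×3200
Column 2: 0.967×0 + 2.54×1020 + x×2370 + 7.93×2940 + (z_c − 0.967 − 10.47 − x)×3200
The z_c×3200 term appears on both sides and cancels. Collect the known terms of each column as K = Σ(ρt)_known − 3200 × (depth of known layers): K_1 = 61143 − 3200×22.9 = −12137; K_2 = 25905 − 3200×(0.967 + 10.47) = −10693.4.
Balance: K_1 = K_2 − x×(3200 − 2370), so x = (K_2 − K_1)/(3200 − 2370) = 1443.6/830 = 1.74 km.

1.74 km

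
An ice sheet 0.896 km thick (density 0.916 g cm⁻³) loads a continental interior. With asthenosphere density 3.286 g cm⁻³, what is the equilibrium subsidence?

In Airy isostatic equilibrium: the ice load ρ_ice t is balanced by mantle displaced below, ρ_m s.
s = t ρ_ice / ρ_m = 0.896 km × 0.916/3.286 = 0.25 km.

0.25 km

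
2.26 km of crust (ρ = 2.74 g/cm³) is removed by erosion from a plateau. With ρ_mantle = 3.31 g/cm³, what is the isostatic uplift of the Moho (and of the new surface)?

Unloading: uplift u = e ρ_c/ρ_m = 2.26 km × 2.74/3.31 = 1.87 km.

1.87 km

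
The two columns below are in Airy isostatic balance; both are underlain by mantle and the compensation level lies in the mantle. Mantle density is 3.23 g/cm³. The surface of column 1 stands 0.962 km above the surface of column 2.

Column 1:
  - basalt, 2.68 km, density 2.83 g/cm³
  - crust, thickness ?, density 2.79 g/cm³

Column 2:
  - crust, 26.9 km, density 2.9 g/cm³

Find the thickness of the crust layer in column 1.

Take the compensation level at the base of the deeper column (depth z_c below the surface of column 1) and equate Σ ρ_i t_i down to z_c; mantle fills any gap and the z_c terms cancel.
Column 1: 2.68×2.83 + x×2.79 + (z_c − 2.68 − x)×3.23
Column 2: 0.962×0 + 26.9×2.9 + (z_c − 0.962 − 26.9)×3.23
The z_c×3.23 term appears on both sides and cancels. Collect the known terms of each column as K = Σ(ρt)_known − 3.23 × (depth of known layers): K_1 = 7.5844 − 3.23×2.68 = −1.072; K_2 = 78.01 − 3.23×(0.962 + 26.9) = −11.98426.
Balance: K_1 − x×(3.23 − 2.79) = K_2, so x = (K_1 − K_2)/(3.23 − 2.79) = 10.9123/0.44 = 24.8 km.

24.8 km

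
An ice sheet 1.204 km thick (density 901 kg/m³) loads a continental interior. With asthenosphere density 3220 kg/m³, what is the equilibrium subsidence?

Isostatic balance requires: the ice load ρ_ice t is balanced by mantle displaced below, ρ_m s.
s = t ρ_ice / ρ_m = 1.204 km × 901/3220 = 0.337 km.

0.337 km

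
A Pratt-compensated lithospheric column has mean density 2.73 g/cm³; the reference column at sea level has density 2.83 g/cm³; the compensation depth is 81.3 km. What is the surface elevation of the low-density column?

2.98 km

ρ_ref D = ρ (D + h) → h = D (ρ_ref − ρ)/ρ.
h = 81.3 km × (2.83 − 2.73)/2.73 = 2.98 km.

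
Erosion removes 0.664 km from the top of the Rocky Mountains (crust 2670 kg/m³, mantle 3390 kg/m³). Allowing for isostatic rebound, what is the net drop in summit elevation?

Rebound u = e ρ_c/ρ_m = 0.664 km × 2670/3390 = 0.523 km.
Net surface drop = e − u = 0.664 km − 0.523 km = e (ρ_m − ρ_c)/ρ_m = 0.141 km.

0.141 km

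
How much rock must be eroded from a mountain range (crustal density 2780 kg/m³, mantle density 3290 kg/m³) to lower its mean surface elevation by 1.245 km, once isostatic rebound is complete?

Net drop Δ = e − u = e − e ρ_c/ρ_m = e (ρ_m − ρ_c)/ρ_m.
e = Δ ρ_m/(ρ_m − ρ_c) = 1.245 km × 3290/510 = 8.03 km.

8.03 km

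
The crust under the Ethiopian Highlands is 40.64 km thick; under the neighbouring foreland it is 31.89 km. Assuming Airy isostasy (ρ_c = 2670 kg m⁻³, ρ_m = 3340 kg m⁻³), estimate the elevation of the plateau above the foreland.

1.76 km

Excess crust Δ = 40.64 km − 31.89 km = 8.75 km, split between elevation h and root r with h + r = Δ.
Airy balance ρ_c h = (ρ_m − ρ_c) r gives r = h ρ_c/(ρ_m − ρ_c), so h (1 + ρ_c/(ρ_m − ρ_c)) = Δ, i.e. h = Δ (ρ_m − ρ_c)/ρ_m.
h = 8.75 km × 670/3340 = 1.76 km.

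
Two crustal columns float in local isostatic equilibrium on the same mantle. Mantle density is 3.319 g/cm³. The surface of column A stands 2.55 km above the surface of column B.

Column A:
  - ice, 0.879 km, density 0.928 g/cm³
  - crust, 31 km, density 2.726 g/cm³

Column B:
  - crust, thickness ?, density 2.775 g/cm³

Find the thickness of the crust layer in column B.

22.1 km

Take the compensation level at the base of the deeper column (depth z_c below the surface of column A) and equate Σ ρ_i t_i down to z_c; mantle fills any gap and the z_c terms cancel.
Column A: 0.879×0.928 + 31×2.726 + (z_c − 31.879)×3.319
Column B: 2.55×0 + x×2.775 + (z_c − 2.55 − 0 − x)×3.319
The z_c×3.319 term appears on both sides and cancels. Collect the known terms of each column as K = Σ(ρt)_known − 3.319 × (depth of known layers): K_A = 85.321712 − 3.319×31.879 = −20.484689; K_B = 0 − 3.319×(2.55 + 0) = −8.46345.
Balance: K_A = K_B − x×(3.319 − 2.775), so x = (K_B − K_A)/(3.319 − 2.775) = 12.0212/0.544 = 22.1 km.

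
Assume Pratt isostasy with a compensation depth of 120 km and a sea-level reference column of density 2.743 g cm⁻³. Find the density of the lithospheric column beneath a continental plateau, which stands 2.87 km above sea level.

Pratt balance: ρ_ref D = ρ (D + h).
ρ = ρ_ref D/(D + h) = 2.743 × 120 km/(120 km + 2.87 km) = 2.68 g cm⁻³.

2.68 g cm⁻³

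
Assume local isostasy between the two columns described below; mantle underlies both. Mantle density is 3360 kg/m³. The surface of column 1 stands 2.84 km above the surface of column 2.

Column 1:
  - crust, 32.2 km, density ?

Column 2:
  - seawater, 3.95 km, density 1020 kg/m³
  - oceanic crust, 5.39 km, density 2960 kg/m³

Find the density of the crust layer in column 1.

Take the compensation level at the base of the deeper column (depth z_c below the surface of column 1) and equate Σ ρ_i t_i down to z_c; mantle fills any gap and the z_c terms cancel.
Column 1: 32.2×ρ + (z_c − 32.2)×3360
Column 2: 2.84×0 + 3.95×1020 + 5.39×2960 + (z_c − 2.84 − 9.34)×3360
The z_c×3360 term appears on both sides and cancels. Collect the known terms of each column as K = Σ(ρt)_known − 3360 × (depth of known layers): K_1 = 0 − 3360×32.2 = −108192; K_2 = 19983.4 − 3360×(2.84 + 9.34) = −20941.4.
Balance: K_1 + 32.2×ρ = K_2, so ρ = (K_2 − K_1)/32.2 = 87250.6/32.2 = 2710 kg/m³.

2710 kg/m³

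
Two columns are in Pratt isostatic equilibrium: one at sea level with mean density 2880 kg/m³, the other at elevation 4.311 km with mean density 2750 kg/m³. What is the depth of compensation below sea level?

91.2 km

ρ_ref D = ρ (D + h) → D (ρ_ref − ρ) = ρ h.
D = ρ h/(ρ_ref − ρ) = 2750 × 4.311 km/(2880 − 2750) = 91.2 km.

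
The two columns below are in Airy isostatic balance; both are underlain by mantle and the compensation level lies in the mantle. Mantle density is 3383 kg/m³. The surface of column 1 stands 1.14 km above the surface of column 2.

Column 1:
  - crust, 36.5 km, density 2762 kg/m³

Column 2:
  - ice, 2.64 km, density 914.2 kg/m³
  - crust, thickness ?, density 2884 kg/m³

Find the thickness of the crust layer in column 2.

Take the compensation level at the base of the deeper column (depth z_c below the surface of column 1) and equate Σ ρ_i t_i down to z_c; mantle fills any gap and the z_c terms cancel.
Column 1: 36.5×2762 + (z_c − 36.5)×3383
Column 2: 1.14×0 + 2.64×914.2 + x×2884 + (z_c − 1.14 − 2.64 − x)×3383
The z_c×3383 term appears on both sides and cancels. Collect the known terms of each column as K = Σ(ρt)_known − 3383 × (depth of known layers): K_1 = 100813 − 3383×36.5 = −22666.5; K_2 = 2413.488 − 3383×(1.14 + 2.64) = −10374.252.
Balance: K_1 = K_2 − x×(3383 − 2884), so x = (K_2 − K_1)/(3383 − 2884) = 12292.2/499 = 24.6 km.

24.6 km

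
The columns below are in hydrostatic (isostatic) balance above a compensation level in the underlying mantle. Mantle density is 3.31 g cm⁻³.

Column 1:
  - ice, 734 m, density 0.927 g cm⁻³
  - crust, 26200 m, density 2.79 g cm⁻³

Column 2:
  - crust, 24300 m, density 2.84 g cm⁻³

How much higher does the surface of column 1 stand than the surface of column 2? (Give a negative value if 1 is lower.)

1190 m

For any compensation level in the mantle, the mantle terms cancel and isostasy reduces to e = (Σt_1 − Σt_2) − (Σ(ρt)_1 − Σ(ρt)_2) / ρ_m.
Σt_1 = 26934 m; Σt_2 = 24300 m; Σ(ρt)_1 = 73778.418; Σ(ρt)_2 = 69012 (in m·g cm⁻³).
e = (26934 − 24300) − (73778.418 − 69012) / 3.31 = 1190 m.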